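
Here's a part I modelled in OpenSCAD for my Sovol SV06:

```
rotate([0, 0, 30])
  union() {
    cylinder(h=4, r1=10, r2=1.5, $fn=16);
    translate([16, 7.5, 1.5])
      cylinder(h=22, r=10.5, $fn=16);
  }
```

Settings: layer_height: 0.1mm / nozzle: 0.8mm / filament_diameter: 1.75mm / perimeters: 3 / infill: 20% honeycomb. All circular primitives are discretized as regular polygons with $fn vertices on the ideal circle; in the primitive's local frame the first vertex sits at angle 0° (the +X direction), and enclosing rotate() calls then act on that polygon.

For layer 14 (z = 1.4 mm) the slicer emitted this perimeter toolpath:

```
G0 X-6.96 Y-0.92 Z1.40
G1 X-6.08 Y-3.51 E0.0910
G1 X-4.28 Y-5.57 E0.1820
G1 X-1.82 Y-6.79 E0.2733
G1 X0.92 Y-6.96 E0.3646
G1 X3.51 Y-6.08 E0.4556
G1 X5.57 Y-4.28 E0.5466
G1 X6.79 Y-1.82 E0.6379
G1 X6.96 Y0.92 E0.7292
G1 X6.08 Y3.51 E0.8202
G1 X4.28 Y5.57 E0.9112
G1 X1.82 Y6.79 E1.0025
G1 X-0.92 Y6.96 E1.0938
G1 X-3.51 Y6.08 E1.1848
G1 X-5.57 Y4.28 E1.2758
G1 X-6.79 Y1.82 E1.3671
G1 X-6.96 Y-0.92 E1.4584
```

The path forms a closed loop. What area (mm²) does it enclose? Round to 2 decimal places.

151.03 mm²

Apply the shoelace formula to the sequence of (X, Y) vertices; enclosed area = 151.03 mm².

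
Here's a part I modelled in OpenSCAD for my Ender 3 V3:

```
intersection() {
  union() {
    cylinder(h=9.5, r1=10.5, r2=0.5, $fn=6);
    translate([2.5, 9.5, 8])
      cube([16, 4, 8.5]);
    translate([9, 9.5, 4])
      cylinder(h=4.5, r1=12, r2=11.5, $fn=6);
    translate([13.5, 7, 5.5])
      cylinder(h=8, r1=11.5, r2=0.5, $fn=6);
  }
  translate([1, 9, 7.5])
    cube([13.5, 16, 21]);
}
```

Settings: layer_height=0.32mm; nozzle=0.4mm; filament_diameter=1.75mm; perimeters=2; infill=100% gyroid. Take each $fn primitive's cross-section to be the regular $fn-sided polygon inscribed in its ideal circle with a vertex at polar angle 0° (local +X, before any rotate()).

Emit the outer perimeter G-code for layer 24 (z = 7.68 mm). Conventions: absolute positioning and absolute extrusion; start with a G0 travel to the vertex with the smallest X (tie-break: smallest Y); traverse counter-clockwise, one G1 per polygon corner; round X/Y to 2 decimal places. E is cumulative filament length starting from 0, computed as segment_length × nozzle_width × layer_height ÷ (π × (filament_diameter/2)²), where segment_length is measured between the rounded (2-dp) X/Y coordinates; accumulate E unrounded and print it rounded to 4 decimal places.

G0 X1.00 Y9.00 Z7.68
G1 X14.50 Y9.00 E0.7184
G1 X14.50 Y19.54 E1.2793
G1 X3.20 Y19.54 E1.8807
G1 X1.00 Y15.72 E2.1152
G1 X1.00 Y9.00 E2.4729

At z = 7.68 mm: the cone: at t=0.808 of its height the radius interpolates to r₁+(r₂−r₁)t = 2.416, giving a regular 6-gon of that circumradius; the cube at (2.5, 9.5) is absent (z outside [8, 16.5]); the cone at (9, 9.5) contributes a regular 6-gon of circumradius 11.591 (interpolated between r1=12 and r2=11.5 at t=0.818); the cone at (13.5, 7) (r1=11.5→r2=0.5) has section circumradius 8.503 here — a regular 6-gon; Taking the union: the regions partially overlap (shared area 163.27 mm²), so overlapping operands fuse into one piece — 2 connected regions; the cube at (1, 9) is present — its section is the full 13.5×16 rectangle; Taking the intersection: the 13.5×16 cube at (1, 9) partially overlaps that combined region; clipping to the common part keeps 138.06 mm² — 1 connected region. The outline is a single polygon with 5 vertices. Extrusion per mm of travel: 0.4 × 0.32 / (π × 0.875²) = 0.053216. Accumulating E over each segment gives final E = 2.4729.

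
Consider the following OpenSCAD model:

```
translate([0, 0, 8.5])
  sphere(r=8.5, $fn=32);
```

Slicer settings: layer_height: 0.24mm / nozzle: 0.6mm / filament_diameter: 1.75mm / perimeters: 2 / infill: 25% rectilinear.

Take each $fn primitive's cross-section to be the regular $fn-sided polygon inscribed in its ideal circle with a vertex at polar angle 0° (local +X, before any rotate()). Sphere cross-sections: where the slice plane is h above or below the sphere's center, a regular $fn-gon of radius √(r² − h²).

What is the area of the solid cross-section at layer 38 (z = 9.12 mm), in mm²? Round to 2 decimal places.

224.32 mm²

At z = 9.12 mm: the r=8.5 sphere contributes a regular 32-gon of circumradius √(8.5²−0.62²) = 8.477 (area = (32/2)·8.477²·sin(360°/32) = 224.32 mm²). Overall, the cross-section is a single solid region. Net area = 224.32 mm².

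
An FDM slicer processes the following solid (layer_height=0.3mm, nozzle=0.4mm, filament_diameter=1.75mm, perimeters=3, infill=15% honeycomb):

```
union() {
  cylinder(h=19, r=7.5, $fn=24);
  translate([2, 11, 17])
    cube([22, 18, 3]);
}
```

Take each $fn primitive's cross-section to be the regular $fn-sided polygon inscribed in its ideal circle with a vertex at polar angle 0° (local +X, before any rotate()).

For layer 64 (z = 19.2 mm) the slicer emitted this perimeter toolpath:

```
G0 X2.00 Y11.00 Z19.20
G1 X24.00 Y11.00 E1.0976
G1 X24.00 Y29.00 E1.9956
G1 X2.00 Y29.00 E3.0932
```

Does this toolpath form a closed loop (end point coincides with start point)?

Start point (G0): (2.00, 11.00). End point (last G1): the path does not return to the start — open.

no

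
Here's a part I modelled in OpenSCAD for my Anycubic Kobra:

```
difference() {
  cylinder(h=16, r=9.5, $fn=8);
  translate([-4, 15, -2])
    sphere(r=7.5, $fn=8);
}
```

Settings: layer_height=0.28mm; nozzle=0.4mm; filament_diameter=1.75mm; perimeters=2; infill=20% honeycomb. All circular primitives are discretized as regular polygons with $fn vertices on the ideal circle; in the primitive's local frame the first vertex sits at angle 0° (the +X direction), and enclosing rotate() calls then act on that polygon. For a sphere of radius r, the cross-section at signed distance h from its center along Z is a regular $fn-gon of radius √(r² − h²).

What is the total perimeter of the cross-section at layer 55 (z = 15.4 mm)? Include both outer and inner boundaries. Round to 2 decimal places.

58.17 mm

At z = 15.4 mm: the r=9.5 cylinder contributes a regular 8-gon of circumradius 9.5 (perimeter = 2·8·9.500·sin(180°/8) = 58.17 mm); the sphere at (-4, 15) does not reach this height (|z−center|=17.400 > r=7.5); Subtracting the remaining from the first: none of the subtracted shapes is present at this height, so the r=9.5 cylinder is unchanged — boundary = 58.17 mm. Overall, the cross-section is a single solid region. Total boundary length (outer) = 58.17 mm.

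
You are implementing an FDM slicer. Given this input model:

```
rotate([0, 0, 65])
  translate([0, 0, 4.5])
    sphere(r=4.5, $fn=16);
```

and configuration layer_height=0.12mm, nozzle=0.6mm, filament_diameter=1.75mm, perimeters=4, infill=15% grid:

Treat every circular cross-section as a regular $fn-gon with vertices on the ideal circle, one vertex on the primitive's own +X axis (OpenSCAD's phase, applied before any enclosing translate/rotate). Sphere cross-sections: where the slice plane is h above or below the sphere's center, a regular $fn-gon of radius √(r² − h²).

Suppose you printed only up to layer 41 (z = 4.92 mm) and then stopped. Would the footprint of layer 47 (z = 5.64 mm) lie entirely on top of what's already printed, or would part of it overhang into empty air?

Compare the two slices. At z = 4.92: the r=4.5 sphere slices to a regular 16-gon of circumradius 4.480 (√(r²−h²) with h=0.42 from center) (area = (16/2)·4.480²·sin(360°/16) = 61.45 mm²); (whole slice rotated 65° about Z — lengths, areas and connectivity unchanged). At z = 5.64: the r=4.5 sphere slices to a regular 16-gon of circumradius 4.353 (√(r²−h²) with h=1.14 from center) (area = (16/2)·4.353²·sin(360°/16) = 58.02 mm²); (rotated 65° about Z; rotation is an isometry so areas/perimeters/island counts are preserved). Checking containment: the cross-section at z = 5.64 is a subset of the cross-section at z = 4.92.

entirely on top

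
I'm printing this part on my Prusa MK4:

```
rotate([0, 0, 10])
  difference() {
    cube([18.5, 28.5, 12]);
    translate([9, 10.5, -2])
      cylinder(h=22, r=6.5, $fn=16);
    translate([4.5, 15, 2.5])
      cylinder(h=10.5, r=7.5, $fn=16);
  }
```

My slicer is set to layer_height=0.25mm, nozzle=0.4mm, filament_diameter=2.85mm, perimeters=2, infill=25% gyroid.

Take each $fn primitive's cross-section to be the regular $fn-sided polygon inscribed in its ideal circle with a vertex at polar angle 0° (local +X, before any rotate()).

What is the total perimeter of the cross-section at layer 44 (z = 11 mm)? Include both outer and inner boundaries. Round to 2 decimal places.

At z = 11 mm: the 18.5×28.5 cube contributes its full rectangle (perimeter 94.00 mm); the r=6.5 cylinder at (9, 10.5) contributes a regular 16-gon of circumradius 6.5 (perimeter = 2·16·6.500·sin(180°/16) = 40.58 mm); the cylinder at (4.5, 15): section is a regular 16-gon, circumradius r=7.5 (perimeter = 2·16·7.500·sin(180°/16) = 46.82 mm); After the difference (first − rest): starting from the 18.5×28.5 cube, the r=6.5 cylinder at (9, 10.5) lies wholly inside it (removes its full 129.35 mm² and its 40.58 mm outline becomes a hole wall); the r=7.5 cylinder at (4.5, 15) partially overlaps it — only the 83.41 mm² overlap (of its 172.21 mm²) is removed, clipping the outline — boundary = 125.83 mm; (rotated 10° about Z; rotation is an isometry so areas/perimeters/island counts are preserved). Overall, the cross-section is a single solid region. Total boundary length (outer) = 125.83 mm.

125.83 mm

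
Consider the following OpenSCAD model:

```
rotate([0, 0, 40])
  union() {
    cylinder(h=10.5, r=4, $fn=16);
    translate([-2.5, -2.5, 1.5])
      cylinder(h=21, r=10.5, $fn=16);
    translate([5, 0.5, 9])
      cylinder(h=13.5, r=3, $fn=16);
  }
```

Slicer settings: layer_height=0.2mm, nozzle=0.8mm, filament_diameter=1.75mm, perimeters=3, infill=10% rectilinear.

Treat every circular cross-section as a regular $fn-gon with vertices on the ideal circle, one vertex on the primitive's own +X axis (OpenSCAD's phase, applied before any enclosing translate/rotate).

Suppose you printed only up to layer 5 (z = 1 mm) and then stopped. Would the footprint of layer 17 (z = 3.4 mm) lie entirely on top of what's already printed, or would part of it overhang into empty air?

part overhangs

Compare the two slices. At z = 1: the r=4 cylinder contributes a regular 16-gon of circumradius 4 (area = (16/2)·4.000²·sin(360°/16) = 48.98 mm²); the cylinder at (-2.5, -2.5) does not reach this height (z outside [1.5, 22.5]); the cylinder at (5, 0.5) is not intersected at this z (z outside [9, 22.5]); Merging all regions: only the r=4 cylinder is present, so the union is just that shape — area = 48.98 mm²; (rotated 40° about Z; rotation is an isometry so areas/perimeters/island counts are preserved). At z = 3.4: the r=4 cylinder gives a regular 16-gon of circumradius 4 (constant along its height) (area = (16/2)·4.000²·sin(360°/16) = 48.98 mm²); the cylinder at (-2.5, -2.5): section is a regular 16-gon, circumradius r=10.5 (area = (16/2)·10.500²·sin(360°/16) = 337.53 mm²); the cylinder at (5, 0.5) is not intersected at this z (z outside [9, 22.5]); Combining (union): the r=4 cylinder lies entirely inside the r=10.5 cylinder at (-2.5, -2.5), so the union is just the r=10.5 cylinder at (-2.5, -2.5) — area = 337.53 mm²; (whole slice rotated 40° about Z — lengths, areas and connectivity unchanged). Checking containment: at z = 3.4 the cross-section extends beyond the z = 1 cross-section by about 288.54 mm².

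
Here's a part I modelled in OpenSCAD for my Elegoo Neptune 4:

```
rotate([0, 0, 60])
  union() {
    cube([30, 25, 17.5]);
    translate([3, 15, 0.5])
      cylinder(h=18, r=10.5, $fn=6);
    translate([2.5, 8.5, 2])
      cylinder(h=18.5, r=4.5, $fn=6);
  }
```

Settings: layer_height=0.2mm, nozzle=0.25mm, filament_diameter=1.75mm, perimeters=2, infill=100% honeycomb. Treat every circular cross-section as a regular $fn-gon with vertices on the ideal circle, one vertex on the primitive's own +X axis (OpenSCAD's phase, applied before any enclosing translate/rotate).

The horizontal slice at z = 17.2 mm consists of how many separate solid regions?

1

At z = 17.2 mm: the cube (footprint 30×25) is included at this height; the r=10.5 cylinder at (3, 15) contributes a regular 6-gon of circumradius 10.5; the r=4.5 cylinder at (2.5, 8.5) gives a regular 6-gon of circumradius 4.5 (constant along its height); Merging all regions: the regions partially overlap (shared area 250.17 mm²), so overlapping operands fuse into one piece — 1 connected region; (whole slice rotated 60° about Z — lengths, areas and connectivity unchanged). The result has 1 disconnected region.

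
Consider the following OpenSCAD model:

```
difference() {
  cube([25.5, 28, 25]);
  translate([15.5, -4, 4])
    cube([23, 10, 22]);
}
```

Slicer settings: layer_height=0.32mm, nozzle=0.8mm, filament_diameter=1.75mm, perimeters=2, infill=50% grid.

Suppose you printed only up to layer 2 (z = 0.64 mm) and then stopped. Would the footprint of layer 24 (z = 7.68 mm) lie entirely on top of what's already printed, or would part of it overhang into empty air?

entirely on top

Compare the two slices. At z = 0.64: the cube (footprint 25.5×28) is included at this height (area 714.00 mm²); the cube at (15.5, -4) does not reach this height (z outside [4, 26]); Subtracting the remaining from the first: none of the subtracted shapes is present at this height, so the 25.5×28 cube is unchanged — area = 714.00 mm². At z = 7.68: the 25.5×28 cube contributes its full rectangle (area 714.00 mm²); the 23×10 cube at (15.5, -4) contributes its full rectangle (area 230.00 mm²); Subtracting the remaining from the first: starting from the 25.5×28 cube (714.00 mm²), the 23×10 cube at (15.5, -4) partially overlaps it — only the 60.00 mm² overlap (of its 230.00 mm²) is removed, clipping the outline — area = 654.00 mm². Checking containment: the cross-section at z = 7.68 is a subset of the cross-section at z = 0.64.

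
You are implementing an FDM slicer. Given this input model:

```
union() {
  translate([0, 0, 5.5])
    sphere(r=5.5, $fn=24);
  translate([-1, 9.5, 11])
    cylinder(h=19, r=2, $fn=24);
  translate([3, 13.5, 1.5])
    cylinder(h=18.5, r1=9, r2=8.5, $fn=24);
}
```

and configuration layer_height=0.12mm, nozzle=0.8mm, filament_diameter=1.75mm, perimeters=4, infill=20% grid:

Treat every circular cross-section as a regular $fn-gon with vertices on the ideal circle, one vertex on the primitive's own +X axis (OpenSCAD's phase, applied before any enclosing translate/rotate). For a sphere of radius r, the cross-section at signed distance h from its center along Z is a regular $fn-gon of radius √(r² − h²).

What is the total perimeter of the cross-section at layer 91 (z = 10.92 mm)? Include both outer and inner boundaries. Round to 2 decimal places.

60.65 mm

At z = 10.92 mm: the sphere: section is a regular 24-gon, circumradius = √(r²−h²) = √(5.5²−5.42²) = 0.935 (perimeter = 2·24·0.935·sin(180°/24) = 5.86 mm); the cylinder at (-1, 9.5) does not reach this height (z outside [11, 30]); the cone at (3, 13.5): at t=0.509 of its height the radius interpolates to r₁+(r₂−r₁)t = 8.745, giving a regular 24-gon of that circumradius (perimeter = 2·24·8.745·sin(180°/24) = 54.79 mm); Merging all regions: the 2 present regions are separate (no shared area or edge), so areas and boundary lengths simply add and each stays a separate island — boundary = 60.65 mm. Overall, the cross-section has 2 separate islands. Total boundary length (outer) = 60.65 mm.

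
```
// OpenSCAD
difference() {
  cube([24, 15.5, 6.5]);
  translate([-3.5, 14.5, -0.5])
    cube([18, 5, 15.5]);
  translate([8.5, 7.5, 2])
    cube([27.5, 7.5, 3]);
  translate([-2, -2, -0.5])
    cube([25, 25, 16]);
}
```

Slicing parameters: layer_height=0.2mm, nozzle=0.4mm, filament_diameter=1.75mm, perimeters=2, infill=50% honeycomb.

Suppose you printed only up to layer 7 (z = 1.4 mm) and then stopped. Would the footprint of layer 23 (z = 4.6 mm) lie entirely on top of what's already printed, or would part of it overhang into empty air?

entirely on top

Compare the two slices. At z = 1.4: the cube (footprint 24×15.5) is included at this height (area 372.00 mm²); the cube at (-3.5, 14.5) is present — its section is the full 18×5 rectangle (area 90.00 mm²); the cube at (8.5, 7.5) is absent (z outside [2, 5]); the cube at (-2, -2) is present — its section is the full 25×25 rectangle (area 625.00 mm²); Taking the first minus the rest: starting from the 24×15.5 cube (372.00 mm²), the 18×5 cube at (-3.5, 14.5) partially overlaps it — only the 14.50 mm² overlap (of its 90.00 mm²) is removed, clipping the outline; the 25×25 cube at (-2, -2) partially overlaps it — only the 342.00 mm² overlap (of its 625.00 mm²) is removed, clipping the outline — area = 15.50 mm². At z = 4.6: the cube is present — its section is the full 24×15.5 rectangle (area 372.00 mm²); the cube at (-3.5, 14.5) is present — its section is the full 18×5 rectangle (area 90.00 mm²); the 27.5×7.5 cube at (8.5, 7.5) contributes its full rectangle (area 206.25 mm²); the cube at (-2, -2) (footprint 25×25) is included at this height (area 625.00 mm²); Subtracting the remaining from the first: starting from the 24×15.5 cube (372.00 mm²), the 18×5 cube at (-3.5, 14.5) partially overlaps it — only the 14.50 mm² overlap (of its 90.00 mm²) is removed, clipping the outline; the 27.5×7.5 cube at (8.5, 7.5) partially overlaps it — only the 113.25 mm² overlap (of its 206.25 mm²) is removed, clipping the outline; the 25×25 cube at (-2, -2) partially overlaps it — only the 236.25 mm² overlap (of its 625.00 mm²) is removed, clipping the outline — area = 8.00 mm². Checking containment: the cross-section at z = 4.6 is a subset of the cross-section at z = 1.4.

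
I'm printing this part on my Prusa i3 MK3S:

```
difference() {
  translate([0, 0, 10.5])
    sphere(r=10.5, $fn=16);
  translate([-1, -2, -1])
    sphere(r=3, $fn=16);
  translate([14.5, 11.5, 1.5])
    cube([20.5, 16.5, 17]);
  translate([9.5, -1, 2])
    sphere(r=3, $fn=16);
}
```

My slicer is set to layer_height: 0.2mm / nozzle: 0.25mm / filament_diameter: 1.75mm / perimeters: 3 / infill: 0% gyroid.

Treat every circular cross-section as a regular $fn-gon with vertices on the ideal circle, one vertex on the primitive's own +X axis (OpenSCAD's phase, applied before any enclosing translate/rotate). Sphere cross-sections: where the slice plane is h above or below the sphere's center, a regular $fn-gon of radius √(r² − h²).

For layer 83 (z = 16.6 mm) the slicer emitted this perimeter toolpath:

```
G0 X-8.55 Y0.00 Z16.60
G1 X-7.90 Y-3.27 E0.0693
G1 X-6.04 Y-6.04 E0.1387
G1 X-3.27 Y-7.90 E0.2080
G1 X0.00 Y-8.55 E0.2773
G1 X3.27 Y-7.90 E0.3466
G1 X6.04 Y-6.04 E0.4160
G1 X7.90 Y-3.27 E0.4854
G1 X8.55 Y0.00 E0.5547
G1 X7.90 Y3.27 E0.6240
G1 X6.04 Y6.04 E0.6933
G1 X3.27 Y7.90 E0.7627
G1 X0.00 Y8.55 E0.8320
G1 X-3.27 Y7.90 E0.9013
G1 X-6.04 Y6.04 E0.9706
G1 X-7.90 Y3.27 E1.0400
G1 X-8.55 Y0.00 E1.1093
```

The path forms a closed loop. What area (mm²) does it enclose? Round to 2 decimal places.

Apply the shoelace formula to the sequence of (X, Y) vertices; enclosed area = 223.69 mm².

223.69 mm²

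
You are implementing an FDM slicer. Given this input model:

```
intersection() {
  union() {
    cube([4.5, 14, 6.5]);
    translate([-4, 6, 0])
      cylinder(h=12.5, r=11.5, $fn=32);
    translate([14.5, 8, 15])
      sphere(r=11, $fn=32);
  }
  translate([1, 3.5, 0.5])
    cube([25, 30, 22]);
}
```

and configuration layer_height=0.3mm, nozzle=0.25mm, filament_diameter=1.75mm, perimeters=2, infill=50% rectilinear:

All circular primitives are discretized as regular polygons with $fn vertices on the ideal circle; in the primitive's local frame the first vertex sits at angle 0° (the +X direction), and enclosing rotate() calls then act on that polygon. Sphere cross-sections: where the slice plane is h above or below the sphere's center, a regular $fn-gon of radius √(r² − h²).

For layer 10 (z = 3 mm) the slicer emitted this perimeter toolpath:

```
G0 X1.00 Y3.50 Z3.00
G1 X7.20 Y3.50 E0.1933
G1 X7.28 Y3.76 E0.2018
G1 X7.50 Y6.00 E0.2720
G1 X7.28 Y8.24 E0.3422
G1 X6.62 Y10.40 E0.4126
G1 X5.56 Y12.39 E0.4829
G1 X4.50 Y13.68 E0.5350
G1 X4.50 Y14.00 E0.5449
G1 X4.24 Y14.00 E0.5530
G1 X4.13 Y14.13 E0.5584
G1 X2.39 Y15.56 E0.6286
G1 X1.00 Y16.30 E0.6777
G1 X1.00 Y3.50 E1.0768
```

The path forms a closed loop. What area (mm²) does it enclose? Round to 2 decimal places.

Apply the shoelace formula to the sequence of (X, Y) vertices; enclosed area = 63.71 mm².

63.71 mm²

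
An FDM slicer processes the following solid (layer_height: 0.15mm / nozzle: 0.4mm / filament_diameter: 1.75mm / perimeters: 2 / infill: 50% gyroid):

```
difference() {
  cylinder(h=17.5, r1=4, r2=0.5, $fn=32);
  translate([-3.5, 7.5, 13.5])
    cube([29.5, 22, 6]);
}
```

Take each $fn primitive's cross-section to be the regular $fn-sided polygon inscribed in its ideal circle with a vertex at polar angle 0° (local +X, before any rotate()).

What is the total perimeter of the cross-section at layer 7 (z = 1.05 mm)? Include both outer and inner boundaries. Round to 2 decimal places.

At z = 1.05 mm: the cone contributes a regular 32-gon of circumradius 3.790 (interpolated between r1=4 and r2=0.5 at t=0.060) (perimeter = 2·32·3.790·sin(180°/32) = 23.78 mm); the cube at (-3.5, 7.5) is not intersected at this z (z outside [13.5, 19.5]); Subtracting the remaining from the first: none of the subtracted shapes is present at this height, so the cone is unchanged — boundary = 23.78 mm. Overall, the cross-section is a single solid region. Total boundary length (outer) = 23.78 mm.

23.78 mm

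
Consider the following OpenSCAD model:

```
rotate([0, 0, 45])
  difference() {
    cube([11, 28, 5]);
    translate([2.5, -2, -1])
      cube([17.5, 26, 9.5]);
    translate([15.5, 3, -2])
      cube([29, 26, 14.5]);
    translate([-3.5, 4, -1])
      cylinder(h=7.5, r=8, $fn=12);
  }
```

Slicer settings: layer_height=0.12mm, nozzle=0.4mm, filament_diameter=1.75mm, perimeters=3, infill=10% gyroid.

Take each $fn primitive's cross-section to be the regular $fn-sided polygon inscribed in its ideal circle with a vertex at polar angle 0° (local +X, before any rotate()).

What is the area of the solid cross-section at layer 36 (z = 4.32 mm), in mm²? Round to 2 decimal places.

78.65 mm²

At z = 4.32 mm: the cube is present — its section is the full 11×28 rectangle (area 308.00 mm²); the cube at (2.5, -2) is present — its section is the full 17.5×26 rectangle (area 455.00 mm²); the cube at (15.5, 3) (footprint 29×26) is included at this height (area 754.00 mm²); the r=8 cylinder at (-3.5, 4) contributes a regular 12-gon of circumradius 8 (area = (12/2)·8.000²·sin(360°/12) = 192.00 mm²); After the difference (first − rest): starting from the 11×28 cube (308.00 mm²), the 17.5×26 cube at (2.5, -2) partially overlaps it — only the 204.00 mm² overlap (of its 455.00 mm²) is removed, clipping the outline; the 29×26 cube at (15.5, 3) misses the remaining region (no effect); the r=8 cylinder at (-3.5, 4) partially overlaps it — only the 25.35 mm² overlap (of its 192.00 mm²) is removed, clipping the outline — area = 78.65 mm²; (whole slice rotated 45° about Z — lengths, areas and connectivity unchanged). Overall, the cross-section is a single solid region. Net area = 78.65 mm².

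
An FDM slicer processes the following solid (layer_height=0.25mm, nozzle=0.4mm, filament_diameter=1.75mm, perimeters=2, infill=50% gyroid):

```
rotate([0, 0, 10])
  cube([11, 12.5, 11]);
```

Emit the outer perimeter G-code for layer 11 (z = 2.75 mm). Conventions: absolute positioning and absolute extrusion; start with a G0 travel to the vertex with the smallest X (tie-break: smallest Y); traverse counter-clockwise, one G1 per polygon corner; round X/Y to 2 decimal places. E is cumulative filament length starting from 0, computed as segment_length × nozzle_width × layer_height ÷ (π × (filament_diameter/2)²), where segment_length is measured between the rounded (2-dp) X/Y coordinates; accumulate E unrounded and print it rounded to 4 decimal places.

At z = 2.75 mm: the cube is present — its section is the full 11×12.5 rectangle; (whole slice rotated 10° about Z — lengths, areas and connectivity unchanged). The outline is a single polygon with 4 vertices. Extrusion per mm of travel: 0.4 × 0.25 / (π × 0.875²) = 0.041575. Accumulating E over each segment gives final E = 1.9538.

G0 X-2.17 Y12.31 Z2.75
G1 X0.00 Y0.00 E0.5197
G1 X10.83 Y1.91 E0.9769
G1 X8.66 Y14.22 E1.4966
G1 X-2.17 Y12.31 E1.9538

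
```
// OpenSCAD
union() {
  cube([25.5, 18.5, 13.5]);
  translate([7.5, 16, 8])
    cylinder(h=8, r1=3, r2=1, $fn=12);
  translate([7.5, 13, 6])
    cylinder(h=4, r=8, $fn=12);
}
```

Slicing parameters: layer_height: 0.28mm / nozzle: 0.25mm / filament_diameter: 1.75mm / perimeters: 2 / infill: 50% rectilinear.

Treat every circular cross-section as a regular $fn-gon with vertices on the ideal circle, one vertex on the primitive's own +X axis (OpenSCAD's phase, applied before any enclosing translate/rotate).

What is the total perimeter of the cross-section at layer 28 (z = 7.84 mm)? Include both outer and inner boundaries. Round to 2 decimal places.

At z = 7.84 mm: the cube is present — its section is the full 25.5×18.5 rectangle (perimeter 88.00 mm); the cone at (7.5, 16) is not intersected at this z (z outside [8, 16]); the cylinder at (7.5, 13): section is a regular 12-gon, circumradius r=8 (perimeter = 2·12·8.000·sin(180°/12) = 49.69 mm); Merging all regions: the regions partially overlap (shared area 173.31 mm²), so the edge portions inside another operand are dropped and the merged outline is re-measured after clipping — boundary = 89.60 mm. Overall, the cross-section is a single solid region. Total boundary length (outer) = 89.60 mm.

89.60 mm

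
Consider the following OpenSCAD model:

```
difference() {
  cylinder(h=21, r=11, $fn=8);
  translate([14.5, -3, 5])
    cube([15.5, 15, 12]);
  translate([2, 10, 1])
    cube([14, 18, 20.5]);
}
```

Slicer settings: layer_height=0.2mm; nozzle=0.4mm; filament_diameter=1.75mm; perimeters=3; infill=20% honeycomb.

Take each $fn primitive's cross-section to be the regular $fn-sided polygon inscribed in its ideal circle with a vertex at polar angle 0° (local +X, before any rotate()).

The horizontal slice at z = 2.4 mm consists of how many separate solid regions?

1

At z = 2.4 mm: the r=11 cylinder gives a regular 8-gon of circumradius 11 (constant along its height); the cube at (14.5, -3) does not reach this height (z outside [5, 17]); the cube at (2, 10) is present — its section is the full 14×18 rectangle; Taking the first minus the rest: starting from the r=11 cylinder, the 14×18 cube at (2, 10) partially overlaps it — only the 0.04 mm² overlap (of its 252.00 mm²) is removed, clipping the outline — 1 connected region. The result has 1 disconnected region.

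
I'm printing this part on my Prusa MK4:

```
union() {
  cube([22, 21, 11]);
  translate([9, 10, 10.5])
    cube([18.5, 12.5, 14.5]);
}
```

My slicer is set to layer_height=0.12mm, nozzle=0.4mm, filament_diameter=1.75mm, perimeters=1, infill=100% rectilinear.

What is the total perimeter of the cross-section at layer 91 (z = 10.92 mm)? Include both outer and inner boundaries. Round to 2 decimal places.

100.00 mm

At z = 10.92 mm: the cube (footprint 22×21) is included at this height (perimeter 86.00 mm); the 18.5×12.5 cube at (9, 10) contributes its full rectangle (perimeter 62.00 mm); Combining (union): the regions partially overlap (shared area 143.00 mm²), so the edge portions inside another operand are dropped and the merged outline is re-measured after clipping — boundary = 100.00 mm. Overall, the cross-section is a single solid region. Total boundary length (outer) = 100.00 mm.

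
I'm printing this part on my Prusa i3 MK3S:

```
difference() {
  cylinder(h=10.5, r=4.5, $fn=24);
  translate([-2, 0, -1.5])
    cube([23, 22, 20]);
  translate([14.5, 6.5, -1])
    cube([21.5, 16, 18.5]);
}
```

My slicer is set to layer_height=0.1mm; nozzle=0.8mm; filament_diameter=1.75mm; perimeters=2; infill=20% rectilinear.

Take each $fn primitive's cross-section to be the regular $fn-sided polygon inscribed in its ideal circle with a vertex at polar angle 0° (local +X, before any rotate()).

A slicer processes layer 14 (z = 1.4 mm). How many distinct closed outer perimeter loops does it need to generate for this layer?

At z = 1.4 mm: the r=4.5 cylinder contributes a regular 24-gon of circumradius 4.5; the cube at (-2, 0) (footprint 23×22) is included at this height; the 21.5×16 cube at (14.5, 6.5) contributes its full rectangle; Subtracting the remaining from the first: starting from the r=4.5 cylinder, the 23×22 cube at (-2, 0) partially overlaps it — only the 24.36 mm² overlap (of its 506.00 mm²) is removed, clipping the outline; the 21.5×16 cube at (14.5, 6.5) misses the remaining region (no effect) — 1 connected region. The result has 1 disconnected region.

1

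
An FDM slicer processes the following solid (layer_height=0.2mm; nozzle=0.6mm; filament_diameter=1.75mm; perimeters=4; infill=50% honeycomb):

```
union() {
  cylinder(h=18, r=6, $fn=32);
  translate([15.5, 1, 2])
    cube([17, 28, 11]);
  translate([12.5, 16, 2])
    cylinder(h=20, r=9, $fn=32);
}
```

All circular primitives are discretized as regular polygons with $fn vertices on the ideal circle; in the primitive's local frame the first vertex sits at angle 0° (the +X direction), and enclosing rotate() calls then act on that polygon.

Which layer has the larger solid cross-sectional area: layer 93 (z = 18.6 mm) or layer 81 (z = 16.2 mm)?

layer 81 (z = 16.2 mm)

Layer 93 (z = 18.6): the cylinder does not reach this height (z outside [0, 18]); the cube at (15.5, 1) is absent (z outside [2, 13]); the r=9 cylinder at (12.5, 16) gives a regular 32-gon of circumradius 9 (constant along its height) (area = (32/2)·9.000²·sin(360°/32) = 252.84 mm²); Combining (union): only the r=9 cylinder at (12.5, 16) is present, so the union is just that shape — area = 252.84 mm². So its area = 252.84 mm². Layer 81 (z = 16.2): the cylinder: section is a regular 32-gon, circumradius r=6 (area = (32/2)·6.000²·sin(360°/32) = 112.37 mm²); the cube at (15.5, 1) is not intersected at this z (z outside [2, 13]); the r=9 cylinder at (12.5, 16) contributes a regular 32-gon of circumradius 9 (area = (32/2)·9.000²·sin(360°/32) = 252.84 mm²); Taking the union: the 2 present regions are separate (no shared area or edge), so areas and boundary lengths simply add and each stays a separate island — area = 365.21 mm². So its area = 365.21 mm². Layer 81 is larger (365.21 vs 252.84 mm²).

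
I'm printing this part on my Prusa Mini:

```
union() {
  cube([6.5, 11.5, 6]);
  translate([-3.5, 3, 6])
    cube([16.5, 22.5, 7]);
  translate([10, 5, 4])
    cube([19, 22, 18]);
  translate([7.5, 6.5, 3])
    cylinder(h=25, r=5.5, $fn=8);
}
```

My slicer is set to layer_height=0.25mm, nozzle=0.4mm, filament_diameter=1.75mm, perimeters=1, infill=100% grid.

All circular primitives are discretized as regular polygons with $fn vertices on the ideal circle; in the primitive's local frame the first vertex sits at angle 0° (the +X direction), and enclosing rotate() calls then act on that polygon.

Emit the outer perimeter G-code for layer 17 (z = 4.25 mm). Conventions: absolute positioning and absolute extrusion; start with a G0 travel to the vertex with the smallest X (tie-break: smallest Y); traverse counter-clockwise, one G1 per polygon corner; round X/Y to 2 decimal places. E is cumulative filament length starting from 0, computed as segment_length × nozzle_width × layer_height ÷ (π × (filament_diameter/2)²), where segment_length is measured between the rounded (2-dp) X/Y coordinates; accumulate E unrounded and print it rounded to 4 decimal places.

G0 X0.00 Y0.00 Z4.25
G1 X6.50 Y0.00 E0.2702
G1 X6.50 Y1.41 E0.3289
G1 X7.50 Y1.00 E0.3738
G1 X11.39 Y2.61 E0.5488
G1 X12.38 Y5.00 E0.6564
G1 X29.00 Y5.00 E1.3474
G1 X29.00 Y27.00 E2.2620
G1 X10.00 Y27.00 E3.0519
G1 X10.00 Y10.96 E3.7188
G1 X7.50 Y12.00 E3.8314
G1 X6.29 Y11.50 E3.8858
G1 X0.00 Y11.50 E4.1473
G1 X0.00 Y0.00 E4.6254

At z = 4.25 mm: the 6.5×11.5 cube contributes its full rectangle; the cube at (-3.5, 3) is not intersected at this z (z outside [6, 13]); the cube at (10, 5) (footprint 19×22) is included at this height; the cylinder at (7.5, 6.5): section is a regular 8-gon, circumradius r=5.5; Taking the union: the regions partially overlap (shared area 45.15 mm²), so overlapping operands fuse into one piece — 1 connected region. The outline is a single polygon with 13 vertices. Extrusion per mm of travel: 0.4 × 0.25 / (π × 0.875²) = 0.041575. Accumulating E over each segment gives final E = 4.6254.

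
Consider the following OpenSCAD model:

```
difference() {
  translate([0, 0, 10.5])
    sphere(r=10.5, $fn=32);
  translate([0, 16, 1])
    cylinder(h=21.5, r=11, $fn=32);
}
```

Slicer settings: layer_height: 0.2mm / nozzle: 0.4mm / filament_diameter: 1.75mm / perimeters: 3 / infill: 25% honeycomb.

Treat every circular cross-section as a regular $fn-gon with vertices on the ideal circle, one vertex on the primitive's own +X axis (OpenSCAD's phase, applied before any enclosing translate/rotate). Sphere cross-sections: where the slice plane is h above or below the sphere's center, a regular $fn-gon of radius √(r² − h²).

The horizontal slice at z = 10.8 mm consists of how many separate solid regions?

1

At z = 10.8 mm: the r=10.5 sphere contributes a regular 32-gon of circumradius √(10.5²−0.3²) = 10.496; the cylinder at (0, 16): section is a regular 32-gon, circumradius r=11; Taking the first minus the rest: starting from the r=10.5 sphere, the r=11 cylinder at (0, 16) partially overlaps it — only the 52.98 mm² overlap (of its 377.69 mm²) is removed, clipping the outline — 1 connected region. The result has 1 disconnected region.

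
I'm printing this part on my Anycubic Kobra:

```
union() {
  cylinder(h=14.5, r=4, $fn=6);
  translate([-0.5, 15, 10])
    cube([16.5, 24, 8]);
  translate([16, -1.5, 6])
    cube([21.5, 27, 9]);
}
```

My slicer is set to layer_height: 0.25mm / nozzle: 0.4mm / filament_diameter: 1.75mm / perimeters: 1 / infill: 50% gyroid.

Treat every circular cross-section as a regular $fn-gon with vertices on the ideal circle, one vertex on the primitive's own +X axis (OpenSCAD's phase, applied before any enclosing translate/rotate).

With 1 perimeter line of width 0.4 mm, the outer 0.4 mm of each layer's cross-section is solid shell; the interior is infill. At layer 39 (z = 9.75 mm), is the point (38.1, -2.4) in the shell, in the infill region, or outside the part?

outside

At z = 9.75 mm: the r=4 cylinder gives a regular 6-gon of circumradius 4 (constant along its height); the cube at (-0.5, 15) is not intersected at this z (z outside [10, 18]); the 21.5×27 cube at (16, -1.5) contributes its full rectangle; Combining (union): the 2 present regions are separate (no shared area or edge), so areas and boundary lengths simply add and each stays a separate island — 2 connected regions. Overall, the cross-section has 2 separate islands. The nearest boundary edge runs (37.50, 25.50)→(37.50, -1.50); distance from the point to it = 1.08 mm. The point is not inside any of the regions above, so it lies outside the cross-section (1.08 mm from the nearest boundary).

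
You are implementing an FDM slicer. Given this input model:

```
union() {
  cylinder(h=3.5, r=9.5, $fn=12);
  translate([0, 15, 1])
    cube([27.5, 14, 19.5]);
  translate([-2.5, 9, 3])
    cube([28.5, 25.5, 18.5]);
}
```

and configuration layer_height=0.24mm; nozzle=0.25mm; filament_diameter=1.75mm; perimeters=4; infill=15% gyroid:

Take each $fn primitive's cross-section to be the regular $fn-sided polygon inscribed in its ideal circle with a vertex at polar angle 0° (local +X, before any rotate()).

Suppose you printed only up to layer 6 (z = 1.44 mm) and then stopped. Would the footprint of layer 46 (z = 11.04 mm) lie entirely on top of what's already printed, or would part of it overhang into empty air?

part overhangs

Compare the two slices. At z = 1.44: the cylinder: section is a regular 12-gon, circumradius r=9.5 (area = (12/2)·9.500²·sin(360°/12) = 270.75 mm²); the 27.5×14 cube at (0, 15) contributes its full rectangle (area 385.00 mm²); the cube at (-2.5, 9) does not reach this height (z outside [3, 21.5]); Combining (union): the 2 present regions are separate (no shared area or edge), so areas and boundary lengths simply add and each stays a separate island — area = 655.75 mm². At z = 11.04: the cylinder is absent (z outside [0, 3.5]); the cube at (0, 15) is present — its section is the full 27.5×14 rectangle (area 385.00 mm²); the 28.5×25.5 cube at (-2.5, 9) contributes its full rectangle (area 726.75 mm²); Merging all regions: the regions partially overlap — summed areas 1111.75 mm² minus the doubly-counted overlap 364.00 mm² gives 747.75 mm² — area = 747.75 mm². Checking containment: at z = 11.04 the cross-section extends beyond the z = 1.44 cross-section by about 361.82 mm².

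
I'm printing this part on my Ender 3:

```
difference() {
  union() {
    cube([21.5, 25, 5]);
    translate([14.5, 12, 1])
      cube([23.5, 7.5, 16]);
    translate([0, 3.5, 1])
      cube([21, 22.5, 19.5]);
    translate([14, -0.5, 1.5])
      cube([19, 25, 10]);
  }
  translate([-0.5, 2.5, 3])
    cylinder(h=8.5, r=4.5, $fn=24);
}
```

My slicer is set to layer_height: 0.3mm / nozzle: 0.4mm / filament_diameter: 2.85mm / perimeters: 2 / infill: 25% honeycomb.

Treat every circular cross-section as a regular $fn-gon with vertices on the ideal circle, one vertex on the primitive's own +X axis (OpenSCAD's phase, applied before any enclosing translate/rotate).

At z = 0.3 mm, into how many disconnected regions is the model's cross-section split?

At z = 0.3 mm: the 21.5×25 cube contributes its full rectangle; the cube at (14.5, 12) is absent (z outside [1, 17]); the cube at (0, 3.5) does not reach this height (z outside [1, 20.5]); the cube at (14, -0.5) does not reach this height (z outside [1.5, 11.5]); Combining (union): only the 21.5×25 cube is present, so the union is just that shape — 1 connected region; the cylinder at (-0.5, 2.5) is absent (z outside [3, 11.5]); Taking the first minus the rest: none of the subtracted shapes is present at this height, so that combined region is unchanged — 1 connected region. The result has 1 disconnected region.

1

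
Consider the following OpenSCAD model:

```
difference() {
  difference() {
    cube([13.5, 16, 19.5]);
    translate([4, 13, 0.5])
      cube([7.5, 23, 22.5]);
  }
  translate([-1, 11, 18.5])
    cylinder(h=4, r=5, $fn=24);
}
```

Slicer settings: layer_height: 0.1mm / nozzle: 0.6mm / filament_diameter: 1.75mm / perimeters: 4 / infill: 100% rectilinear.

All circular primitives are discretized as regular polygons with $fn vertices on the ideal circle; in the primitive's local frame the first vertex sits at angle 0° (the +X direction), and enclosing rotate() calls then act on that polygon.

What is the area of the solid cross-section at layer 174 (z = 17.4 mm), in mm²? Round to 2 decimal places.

193.50 mm²

At z = 17.4 mm: the cube is present — its section is the full 13.5×16 rectangle (area 216.00 mm²); the 7.5×23 cube at (4, 13) contributes its full rectangle (area 172.50 mm²); Subtracting the remaining from the first: starting from the 13.5×16 cube (216.00 mm²), the 7.5×23 cube at (4, 13) partially overlaps it — only the 22.50 mm² overlap (of its 172.50 mm²) is removed, clipping the outline — area = 193.50 mm²; the cylinder at (-1, 11) is not intersected at this z (z outside [18.5, 22.5]); Subtracting the remaining from the first: none of the subtracted shapes is present at this height, so the result so far is unchanged — area = 193.50 mm². Overall, the cross-section is a single solid region. Net area = 193.50 mm².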